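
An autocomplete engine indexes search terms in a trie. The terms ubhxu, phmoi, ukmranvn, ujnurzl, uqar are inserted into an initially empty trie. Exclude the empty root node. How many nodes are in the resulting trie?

For each word, the new-node count is its length minus the longest prefix already in the trie:
  "ubhxu" → 5 new (u, b, h, x, u)
  "phmoi" → 5 new (p, h, m, o, i)
  "ukmranvn" → prefix "u" already present; 7 new (k, m, r, a, n, v, n)
  "ujnurzl" → prefix "u" already present; 6 new (j, n, u, r, z, l)
  "uqar" → prefix "u" already present; 3 new (q, a, r)
Total nodes = 5 + 5 + 7 + 6 + 3 = 26

26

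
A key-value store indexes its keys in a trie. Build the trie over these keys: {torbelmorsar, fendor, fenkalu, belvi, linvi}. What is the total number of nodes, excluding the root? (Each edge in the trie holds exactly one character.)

Insert word by word; a character creates a node only if that edge doesn't already exist:
  "torbelmorsar" → 12 new (t, o, r, b, e, l, m, o, r, s, a, r)
  "fendor" → 6 new (f, e, n, d, o, r)
  "fenkalu" → prefix "fen" already present; 4 new (k, a, l, u)
  "belvi" → 5 new (b, e, l, v, i)
  "linvi" → 5 new (l, i, n, v, i)
Total nodes = 12 + 6 + 4 + 5 + 5 = 32

32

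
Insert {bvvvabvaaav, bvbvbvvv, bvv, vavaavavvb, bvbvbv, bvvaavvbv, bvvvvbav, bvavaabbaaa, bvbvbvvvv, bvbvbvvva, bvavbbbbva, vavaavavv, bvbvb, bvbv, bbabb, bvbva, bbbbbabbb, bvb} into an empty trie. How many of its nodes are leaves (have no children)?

A leaf is a node with no children — equivalently, the end of a word that is not a proper prefix of any other stored word.
Those words: "bbabb", "bbbbbabbb", "bvavaabbaaa", "bvavbbbbva", "bvbva", "bvbvbvvva", "bvbvbvvvv", "bvvaavvbv", "bvvvabvaaav", "bvvvvbav", "vavaavavvb"
Leaf count: 11

11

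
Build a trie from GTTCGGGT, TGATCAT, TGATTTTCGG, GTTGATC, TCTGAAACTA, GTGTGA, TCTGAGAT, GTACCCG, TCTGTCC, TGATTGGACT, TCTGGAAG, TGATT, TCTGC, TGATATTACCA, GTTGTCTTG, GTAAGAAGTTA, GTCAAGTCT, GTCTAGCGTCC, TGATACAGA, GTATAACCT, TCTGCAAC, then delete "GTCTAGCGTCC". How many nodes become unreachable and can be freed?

A node on "GTCTAGCGTCC"'s path can go only if nothing else ends at it or branches off below it.
The suffix "TAGCGTCC" (8 nodes) is used only by "GTCTAGCGTCC"; the node for "GTC" still has the child "A", so pruning stops there.
Nodes removed: 8

8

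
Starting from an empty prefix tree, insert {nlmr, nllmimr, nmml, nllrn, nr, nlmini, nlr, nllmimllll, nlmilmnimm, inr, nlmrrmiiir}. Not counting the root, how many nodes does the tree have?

38

Trace insertions, counting only characters that open a new branch:
  "nlmr" → 4 new (n, l, m, r)
  "nllmimr" → prefix "nl" already present; 5 new (l, m, i, m, r)
  "nmml" → prefix "n" already present; 3 new (m, m, l)
  "nllrn" → prefix "nll" already present; 2 new (r, n)
  "nr" → prefix "n" already present; 1 new (r)
  "nlmini" → prefix "nlm" already present; 3 new (i, n, i)
  "nlr" → prefix "nl" already present; 1 new (r)
  "nllmimllll" → prefix "nllmim" already present; 4 new (l, l, l, l)
  "nlmilmnimm" → prefix "nlmi" already present; 6 new (l, m, n, i, m, m)
  "inr" → 3 new (i, n, r)
  "nlmrrmiiir" → prefix "nlmr" already present; 6 new (r, m, i, i, i, r)
Total nodes = 4 + 5 + 3 + 2 + 1 + 3 + 1 + 4 + 6 + 3 + 6 = 38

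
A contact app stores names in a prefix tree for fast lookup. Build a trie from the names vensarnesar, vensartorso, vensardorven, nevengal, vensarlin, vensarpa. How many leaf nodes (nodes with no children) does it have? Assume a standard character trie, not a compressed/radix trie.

6

A leaf is a node with no children — equivalently, the end of a word that is not a proper prefix of any other stored word.
Those words: "nevengal", "vensardorven", "vensarlin", "vensarnesar", "vensarpa", "vensartorso"
Leaf count: 6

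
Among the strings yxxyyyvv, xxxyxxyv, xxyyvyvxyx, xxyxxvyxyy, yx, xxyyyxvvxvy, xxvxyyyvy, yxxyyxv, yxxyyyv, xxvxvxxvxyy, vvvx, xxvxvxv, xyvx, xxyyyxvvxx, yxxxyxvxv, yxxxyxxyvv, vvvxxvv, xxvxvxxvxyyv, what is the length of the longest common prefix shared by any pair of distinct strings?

The deepest shared node is where two words last agree before diverging.
e.g. "xxvxvxxvxyy" and "xxvxvxxvxyyv" share the prefix "xxvxvxxvxyy" of length 11; no pair shares a longer one.
Longest shared-prefix length: 11

11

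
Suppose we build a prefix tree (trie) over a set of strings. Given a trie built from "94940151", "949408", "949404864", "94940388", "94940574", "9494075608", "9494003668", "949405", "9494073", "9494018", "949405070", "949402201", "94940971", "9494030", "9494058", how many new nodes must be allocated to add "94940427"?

2

The longest prefix of "94940427" already in the trie is "949404" (length 6).
New nodes needed: |"94940427"| − 6 = 8 − 6 = 2.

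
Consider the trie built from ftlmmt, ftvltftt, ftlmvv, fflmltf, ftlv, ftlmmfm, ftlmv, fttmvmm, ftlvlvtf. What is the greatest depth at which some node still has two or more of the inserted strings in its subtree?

5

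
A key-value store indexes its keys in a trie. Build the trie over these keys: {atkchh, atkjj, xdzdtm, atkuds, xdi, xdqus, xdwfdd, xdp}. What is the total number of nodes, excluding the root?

Trie structure (* marks end of a word):
(root)
├─ a
│  └─ t
│     └─ k
│        ├─ c
│        │  └─ h
│        │     └─ h *
│        ├─ j
│        │  └─ j *
│        └─ u
│           └─ d
│              └─ s *
└─ x
   └─ d
      ├─ i *
      ├─ p *
      ├─ q
      │  └─ u
      │     └─ s *
      ├─ w
      │  └─ f
      │     └─ d
      │        └─ d *
      └─ z
         └─ d
            └─ t
               └─ m *
Counting every labelled node above: 26.

26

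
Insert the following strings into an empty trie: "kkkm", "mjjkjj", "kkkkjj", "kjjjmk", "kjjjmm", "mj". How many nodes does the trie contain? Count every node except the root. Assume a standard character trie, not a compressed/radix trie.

Trie structure (* marks end of a word):
(root)
├─ k
│  ├─ j
│  │  └─ j
│  │     └─ j
│  │        └─ m
│  │           ├─ k *
│  │           └─ m *
│  └─ k
│     └─ k
│        ├─ k
│        │  └─ j
│        │     └─ j *
│        └─ m *
└─ m
   └─ j *
      └─ j
         └─ k
            └─ j
               └─ j *
Counting every labelled node above: 19.

19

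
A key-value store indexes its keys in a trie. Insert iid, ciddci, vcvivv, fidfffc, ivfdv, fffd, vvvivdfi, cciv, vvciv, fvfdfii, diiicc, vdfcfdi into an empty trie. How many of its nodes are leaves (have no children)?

12

Leaves are exactly the stored words that no other stored word extends.
Those words: "cciv", "ciddci", "diiicc", "fffd", "fidfffc", "fvfdfii", "iid", "ivfdv", "vcvivv", "vdfcfdi", "vvciv", "vvvivdfi"
Leaf count: 12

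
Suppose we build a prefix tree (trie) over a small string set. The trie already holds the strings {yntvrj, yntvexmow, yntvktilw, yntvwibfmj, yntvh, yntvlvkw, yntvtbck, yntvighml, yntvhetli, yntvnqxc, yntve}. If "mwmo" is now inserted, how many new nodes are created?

4

Nothing in the trie begins with "m"; the whole of "mwmo" is new.
4 − 0 = 4 new nodes.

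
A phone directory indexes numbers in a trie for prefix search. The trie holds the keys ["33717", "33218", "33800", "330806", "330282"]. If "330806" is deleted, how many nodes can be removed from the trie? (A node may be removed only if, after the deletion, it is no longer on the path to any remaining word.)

3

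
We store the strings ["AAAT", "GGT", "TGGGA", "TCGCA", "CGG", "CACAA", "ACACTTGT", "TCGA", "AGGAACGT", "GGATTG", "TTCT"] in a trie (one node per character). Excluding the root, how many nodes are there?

45

Insert word by word; a character creates a node only if that edge doesn't already exist:
  "AAAT" → 4 new (A, A, A, T)
  "GGT" → 3 new (G, G, T)
  "TGGGA" → 5 new (T, G, G, G, A)
  "TCGCA" → prefix "T" already present; 4 new (C, G, C, A)
  "CGG" → 3 new (C, G, G)
  "CACAA" → prefix "C" already present; 4 new (A, C, A, A)
  "ACACTTGT" → prefix "A" already present; 7 new (C, A, C, T, T, G, T)
  "TCGA" → prefix "TCG" already present; 1 new (A)
  "AGGAACGT" → prefix "A" already present; 7 new (G, G, A, A, C, G, T)
  "GGATTG" → prefix "GG" already present; 4 new (A, T, T, G)
  "TTCT" → prefix "T" already present; 3 new (T, C, T)
Total nodes = 4 + 3 + 5 + 4 + 3 + 4 + 7 + 1 + 7 + 4 + 3 = 45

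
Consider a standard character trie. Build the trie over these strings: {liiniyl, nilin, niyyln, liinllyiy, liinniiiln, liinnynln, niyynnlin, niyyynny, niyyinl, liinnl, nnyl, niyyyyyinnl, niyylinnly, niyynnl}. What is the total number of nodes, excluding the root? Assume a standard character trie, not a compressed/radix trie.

Trace insertions, counting only characters that open a new branch:
  "liiniyl" → 7 new (l, i, i, n, i, y, l)
  "nilin" → 5 new (n, i, l, i, n)
  "niyyln" → prefix "ni" already present; 4 new (y, y, l, n)
  "liinllyiy" → prefix "liin" already present; 5 new (l, l, y, i, y)
  "liinniiiln" → prefix "liin" already present; 6 new (n, i, i, i, l, n)
  "liinnynln" → prefix "liinn" already present; 4 new (y, n, l, n)
  "niyynnlin" → prefix "niyy" already present; 5 new (n, n, l, i, n)
  "niyyynny" → prefix "niyy" already present; 4 new (y, n, n, y)
  "niyyinl" → prefix "niyy" already present; 3 new (i, n, l)
  "liinnl" → prefix "liinn" already present; 1 new (l)
  "nnyl" → prefix "n" already present; 3 new (n, y, l)
  "niyyyyyinnl" → prefix "niyyy" already present; 6 new (y, y, i, n, n, l)
  "niyylinnly" → prefix "niyyl" already present; 5 new (i, n, n, l, y)
  "niyynnl" → prefix "niyynnl" already present; 0 new (none)
Total nodes = 7 + 5 + 4 + 5 + 6 + 4 + 5 + 4 + 3 + 1 + 3 + 6 + 5 + 0 = 58

58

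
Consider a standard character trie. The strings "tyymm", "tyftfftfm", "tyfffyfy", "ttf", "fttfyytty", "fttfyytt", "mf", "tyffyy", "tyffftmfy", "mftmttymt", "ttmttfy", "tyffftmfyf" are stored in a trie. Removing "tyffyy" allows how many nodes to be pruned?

2

After clearing the end-marker at "tyffyy", prune upward until reaching a node still needed by another word.
The suffix "yy" (2 nodes) is used only by "tyffyy"; the node for "tyff" still has the child "f", so pruning stops there.
Nodes removed: 2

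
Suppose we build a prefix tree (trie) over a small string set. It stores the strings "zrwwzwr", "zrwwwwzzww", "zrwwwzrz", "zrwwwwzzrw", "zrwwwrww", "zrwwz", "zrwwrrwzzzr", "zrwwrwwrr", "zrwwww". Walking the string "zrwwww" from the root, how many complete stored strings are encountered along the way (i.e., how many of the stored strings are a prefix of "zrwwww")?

1

Walk "zrwwww" from the root; an end-of-word marker is hit whenever a stored word is a prefix of "zrwwww".
Prefixes of the query that are stored words: "zrwwww"
Count: 1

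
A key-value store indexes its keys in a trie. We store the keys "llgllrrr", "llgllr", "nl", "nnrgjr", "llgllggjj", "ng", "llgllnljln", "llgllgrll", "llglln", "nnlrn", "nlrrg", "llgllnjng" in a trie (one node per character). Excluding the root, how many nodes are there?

37

Count nodes per top-level branch (shared prefixes stored once):
  'l'-branch (llgllggjj, llgllgrll, llglln, llgllnjng, llgllnljln, llgllr, llgllrrr): 23 nodes
  'n'-branch (ng, nl, nlrrg, nnlrn, nnrgjr): 14 nodes
Sum: 37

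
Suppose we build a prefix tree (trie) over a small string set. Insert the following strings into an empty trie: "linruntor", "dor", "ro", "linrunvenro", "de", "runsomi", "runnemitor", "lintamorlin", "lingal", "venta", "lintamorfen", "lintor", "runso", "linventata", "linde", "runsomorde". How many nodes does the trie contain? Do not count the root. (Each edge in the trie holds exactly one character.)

For each word, the new-node count is its length minus the longest prefix already in the trie:
  "linruntor" → 9 new (l, i, n, r, u, n, t, o, r)
  "dor" → 3 new (d, o, r)
  "ro" → 2 new (r, o)
  "linrunvenro" → prefix "linrun" already present; 5 new (v, e, n, r, o)
  "de" → prefix "d" already present; 1 new (e)
  "runsomi" → prefix "r" already present; 6 new (u, n, s, o, m, i)
  "runnemitor" → prefix "run" already present; 7 new (n, e, m, i, t, o, r)
  "lintamorlin" → prefix "lin" already present; 8 new (t, a, m, o, r, l, i, n)
  "lingal" → prefix "lin" already present; 3 new (g, a, l)
  "venta" → 5 new (v, e, n, t, a)
  "lintamorfen" → prefix "lintamor" already present; 3 new (f, e, n)
  "lintor" → prefix "lint" already present; 2 new (o, r)
  "runso" → prefix "runso" already present; 0 new (none)
  "linventata" → prefix "lin" already present; 7 new (v, e, n, t, a, t, a)
  "linde" → prefix "lin" already present; 2 new (d, e)
  "runsomorde" → prefix "runsom" already present; 4 new (o, r, d, e)
Total nodes = 9 + 3 + 2 + 5 + 1 + 6 + 7 + 8 + 3 + 5 + 3 + 2 + 0 + 7 + 2 + 4 = 67

67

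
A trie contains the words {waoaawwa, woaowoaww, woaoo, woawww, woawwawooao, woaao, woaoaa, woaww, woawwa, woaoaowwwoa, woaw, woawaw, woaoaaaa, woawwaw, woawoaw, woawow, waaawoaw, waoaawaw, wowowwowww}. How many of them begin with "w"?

19

Filter for entries beginning with "w":
Matches: "waaawoaw", "waoaawaw", "waoaawwa", "woaao", "woaoaa", "woaoaaaa", "woaoaowwwoa", "woaoo", "woaowoaww", "woaw", "woawaw", "woawoaw", "woawow", "woaww", "woawwa", "woawwaw", "woawwawooao", "woawww", "wowowwowww"
Count: 19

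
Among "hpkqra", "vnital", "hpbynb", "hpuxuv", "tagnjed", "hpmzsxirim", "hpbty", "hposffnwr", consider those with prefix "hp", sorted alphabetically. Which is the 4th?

hpmzsxirim

Filter for "hp…" and sort: "hpbty", "hpbynb", "hpkqra", "hpmzsxirim", "hposffnwr", "hpuxuv"
The 4th is hpmzsxirim.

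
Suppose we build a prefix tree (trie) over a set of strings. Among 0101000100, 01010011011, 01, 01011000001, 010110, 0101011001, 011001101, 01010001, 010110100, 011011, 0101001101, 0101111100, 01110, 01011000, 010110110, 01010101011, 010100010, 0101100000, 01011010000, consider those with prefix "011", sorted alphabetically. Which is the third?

01110

Filter for "011…" and sort: "011001101", "011011", "01110"
The 3rd is 01110.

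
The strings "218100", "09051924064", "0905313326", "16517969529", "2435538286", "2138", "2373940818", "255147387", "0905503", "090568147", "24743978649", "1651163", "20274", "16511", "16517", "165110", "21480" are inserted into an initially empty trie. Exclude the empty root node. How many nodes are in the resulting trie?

For each word, the new-node count is its length minus the longest prefix already in the trie:
  "218100" → 6 new (2, 1, 8, 1, 0, 0)
  "09051924064" → 11 new (0, 9, 0, 5, 1, 9, 2, 4, 0, 6, 4)
  "0905313326" → prefix "0905" already present; 6 new (3, 1, 3, 3, 2, 6)
  "16517969529" → 11 new (1, 6, 5, 1, 7, 9, 6, 9, 5, 2, 9)
  "2435538286" → prefix "2" already present; 9 new (4, 3, 5, 5, 3, 8, 2, 8, 6)
  "2138" → prefix "21" already present; 2 new (3, 8)
  "2373940818" → prefix "2" already present; 9 new (3, 7, 3, 9, 4, 0, 8, 1, 8)
  "255147387" → prefix "2" already present; 8 new (5, 5, 1, 4, 7, 3, 8, 7)
  "0905503" → prefix "0905" already present; 3 new (5, 0, 3)
  "090568147" → prefix "0905" already present; 5 new (6, 8, 1, 4, 7)
  "24743978649" → prefix "24" already present; 9 new (7, 4, 3, 9, 7, 8, 6, 4, 9)
  "1651163" → prefix "1651" already present; 3 new (1, 6, 3)
  "20274" → prefix "2" already present; 4 new (0, 2, 7, 4)
  "16511" → prefix "16511" already present; 0 new (none)
  "16517" → prefix "16517" already present; 0 new (none)
  "165110" → prefix "16511" already present; 1 new (0)
  "21480" → prefix "21" already present; 3 new (4, 8, 0)
Total nodes = 6 + 11 + 6 + 11 + 9 + 2 + 9 + 8 + 3 + 5 + 9 + 3 + 4 + 0 + 0 + 1 + 3 = 90

90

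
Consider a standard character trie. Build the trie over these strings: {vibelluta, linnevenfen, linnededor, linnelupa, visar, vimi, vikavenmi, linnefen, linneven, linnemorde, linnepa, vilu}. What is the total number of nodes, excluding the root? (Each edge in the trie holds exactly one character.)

53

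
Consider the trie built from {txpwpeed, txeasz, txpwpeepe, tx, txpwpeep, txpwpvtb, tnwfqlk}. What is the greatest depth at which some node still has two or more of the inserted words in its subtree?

The deepest shared node is where two words last agree before diverging.
"txpwpeep" and "txpwpeepe" agree on "txpwpeep" (8 characters) before diverging; nothing deeper is shared.
Longest shared-prefix length: 8

8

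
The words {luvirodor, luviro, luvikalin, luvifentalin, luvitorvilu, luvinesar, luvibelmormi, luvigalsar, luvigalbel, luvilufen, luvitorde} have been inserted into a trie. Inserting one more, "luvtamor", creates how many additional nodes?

"luv" is already a path in the trie; the remaining "tamor" must be added.
New nodes needed: |"luvtamor"| − 3 = 8 − 3 = 5.

5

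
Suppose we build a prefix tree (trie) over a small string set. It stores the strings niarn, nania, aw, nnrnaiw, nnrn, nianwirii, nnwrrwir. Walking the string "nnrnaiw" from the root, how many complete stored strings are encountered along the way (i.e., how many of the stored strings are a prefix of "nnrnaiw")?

2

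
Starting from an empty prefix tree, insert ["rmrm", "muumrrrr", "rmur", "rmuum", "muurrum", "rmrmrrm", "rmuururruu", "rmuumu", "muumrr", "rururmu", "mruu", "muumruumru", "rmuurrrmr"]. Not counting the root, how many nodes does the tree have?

48

For each word, the new-node count is its length minus the longest prefix already in the trie:
  "rmrm" → 4 new (r, m, r, m)
  "muumrrrr" → 8 new (m, u, u, m, r, r, r, r)
  "rmur" → prefix "rm" already present; 2 new (u, r)
  "rmuum" → prefix "rmu" already present; 2 new (u, m)
  "muurrum" → prefix "muu" already present; 4 new (r, r, u, m)
  "rmrmrrm" → prefix "rmrm" already present; 3 new (r, r, m)
  "rmuururruu" → prefix "rmuu" already present; 6 new (r, u, r, r, u, u)
  "rmuumu" → prefix "rmuum" already present; 1 new (u)
  "muumrr" → prefix "muumrr" already present; 0 new (none)
  "rururmu" → prefix "r" already present; 6 new (u, r, u, r, m, u)
  "mruu" → prefix "m" already present; 3 new (r, u, u)
  "muumruumru" → prefix "muumr" already present; 5 new (u, u, m, r, u)
  "rmuurrrmr" → prefix "rmuur" already present; 4 new (r, r, m, r)
Total nodes = 4 + 8 + 2 + 2 + 4 + 3 + 6 + 1 + 0 + 6 + 3 + 5 + 4 = 48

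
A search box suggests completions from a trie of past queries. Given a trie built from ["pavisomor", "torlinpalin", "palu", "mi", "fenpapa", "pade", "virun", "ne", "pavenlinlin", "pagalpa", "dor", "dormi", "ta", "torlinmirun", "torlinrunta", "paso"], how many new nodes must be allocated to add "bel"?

3

No existing word starts with "b", so every character of "bel" needs a new node.
3 − 0 = 3 new nodes.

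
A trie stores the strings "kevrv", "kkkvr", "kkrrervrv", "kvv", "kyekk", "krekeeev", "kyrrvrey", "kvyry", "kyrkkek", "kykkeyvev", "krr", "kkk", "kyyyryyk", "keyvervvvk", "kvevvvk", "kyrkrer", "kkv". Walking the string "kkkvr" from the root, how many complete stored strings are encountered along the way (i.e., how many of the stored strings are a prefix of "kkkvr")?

2

Traverse "kkkvr" character by character; count nodes along the way that are marked as word ends.
Prefixes of the query that are stored words: "kkk", "kkkvr"
Count: 2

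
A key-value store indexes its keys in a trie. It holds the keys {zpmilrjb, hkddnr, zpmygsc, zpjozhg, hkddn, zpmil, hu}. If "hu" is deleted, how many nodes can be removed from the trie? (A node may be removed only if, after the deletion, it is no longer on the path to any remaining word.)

After clearing the end-marker at "hu", prune upward until reaching a node still needed by another word.
The suffix "u" (1 node) is used only by "hu"; the node for "h" still has the child "k", so pruning stops there.
Nodes removed: 1

1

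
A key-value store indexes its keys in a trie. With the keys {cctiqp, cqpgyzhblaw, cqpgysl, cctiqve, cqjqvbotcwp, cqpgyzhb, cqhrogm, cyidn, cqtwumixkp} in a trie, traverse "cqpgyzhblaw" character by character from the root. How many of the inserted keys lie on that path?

Walk "cqpgyzhblaw" from the root; an end-of-word marker is hit whenever a stored word is a prefix of "cqpgyzhblaw".
Prefixes of the query that are stored words: "cqpgyzhb", "cqpgyzhblaw"
Count: 2

2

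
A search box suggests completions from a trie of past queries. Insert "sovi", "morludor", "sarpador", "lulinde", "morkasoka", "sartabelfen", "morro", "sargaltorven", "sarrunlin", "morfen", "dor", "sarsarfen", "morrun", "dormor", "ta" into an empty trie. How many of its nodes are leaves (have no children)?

A leaf is a node with no children — equivalently, the end of a word that is not a proper prefix of any other stored word.
Those words: "dormor", "lulinde", "morfen", "morkasoka", "morludor", "morro", "morrun", "sargaltorven", "sarpador", "sarrunlin", "sarsarfen", "sartabelfen", "sovi", "ta"
Leaf count: 14

14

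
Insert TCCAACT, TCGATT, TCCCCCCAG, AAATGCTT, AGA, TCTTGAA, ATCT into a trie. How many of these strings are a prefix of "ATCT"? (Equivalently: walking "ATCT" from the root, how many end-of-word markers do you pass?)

Traverse "ATCT" character by character; count nodes along the way that are marked as word ends.
Prefixes of the query that are stored words: "ATCT"
Count: 1

1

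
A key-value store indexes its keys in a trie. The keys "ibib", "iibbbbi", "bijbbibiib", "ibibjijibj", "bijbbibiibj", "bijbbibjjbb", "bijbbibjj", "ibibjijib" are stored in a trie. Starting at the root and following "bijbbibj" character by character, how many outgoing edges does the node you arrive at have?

1

Walk "bijbbibj" from the root, arriving at one node.
Distinct next characters after "bijbbibj": j.
That node has 1 child edge.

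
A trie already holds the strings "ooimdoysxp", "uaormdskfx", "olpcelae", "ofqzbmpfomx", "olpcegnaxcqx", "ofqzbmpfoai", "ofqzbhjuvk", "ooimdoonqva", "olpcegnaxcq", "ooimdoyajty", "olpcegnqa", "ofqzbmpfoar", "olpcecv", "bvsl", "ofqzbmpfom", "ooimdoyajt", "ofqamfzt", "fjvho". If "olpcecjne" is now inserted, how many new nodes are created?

Walking "olpcecjne" from the root, the first 6 characters ("olpcec") follow existing edges; "j" is the first miss.
Each of the 3 remaining characters creates one node.

3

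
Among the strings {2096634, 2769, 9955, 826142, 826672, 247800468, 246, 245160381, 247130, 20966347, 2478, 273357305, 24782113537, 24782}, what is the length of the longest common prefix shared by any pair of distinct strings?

The deepest shared node is where two words last agree before diverging.
e.g. "2096634" and "20966347" share the prefix "2096634" of length 7; no pair shares a longer one.
Longest shared-prefix length: 7

7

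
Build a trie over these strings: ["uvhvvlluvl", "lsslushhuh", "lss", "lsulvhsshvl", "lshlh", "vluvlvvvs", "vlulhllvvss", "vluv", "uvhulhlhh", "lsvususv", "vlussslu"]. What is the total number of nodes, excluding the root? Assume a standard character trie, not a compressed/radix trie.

For each word, the new-node count is its length minus the longest prefix already in the trie:
  "uvhvvlluvl" → 10 new (u, v, h, v, v, l, l, u, v, l)
  "lsslushhuh" → 10 new (l, s, s, l, u, s, h, h, u, h)
  "lss" → prefix "lss" already present; 0 new (none)
  "lsulvhsshvl" → prefix "ls" already present; 9 new (u, l, v, h, s, s, h, v, l)
  "lshlh" → prefix "ls" already present; 3 new (h, l, h)
  "vluvlvvvs" → 9 new (v, l, u, v, l, v, v, v, s)
  "vlulhllvvss" → prefix "vlu" already present; 8 new (l, h, l, l, v, v, s, s)
  "vluv" → prefix "vluv" already present; 0 new (none)
  "uvhulhlhh" → prefix "uvh" already present; 6 new (u, l, h, l, h, h)
  "lsvususv" → prefix "ls" already present; 6 new (v, u, s, u, s, v)
  "vlussslu" → prefix "vlu" already present; 5 new (s, s, s, l, u)
Total nodes = 10 + 10 + 0 + 9 + 3 + 9 + 8 + 0 + 6 + 6 + 5 = 66

66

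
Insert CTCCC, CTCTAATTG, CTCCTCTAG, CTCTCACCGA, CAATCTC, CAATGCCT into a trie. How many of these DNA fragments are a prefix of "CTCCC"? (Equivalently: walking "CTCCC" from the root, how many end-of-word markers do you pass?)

1

Check each prefix of "CTCCC" against the stored set — each match is an end-marker on the path.
Prefixes of the query that are stored words: "CTCCC"
Count: 1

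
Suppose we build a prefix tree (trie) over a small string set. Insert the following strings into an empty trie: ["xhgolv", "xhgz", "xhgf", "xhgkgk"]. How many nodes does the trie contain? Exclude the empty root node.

11

For each word, the new-node count is its length minus the longest prefix already in the trie:
  "xhgolv" → 6 new (x, h, g, o, l, v)
  "xhgz" → prefix "xhg" already present; 1 new (z)
  "xhgf" → prefix "xhg" already present; 1 new (f)
  "xhgkgk" → prefix "xhg" already present; 3 new (k, g, k)
Total nodes = 6 + 1 + 1 + 3 = 11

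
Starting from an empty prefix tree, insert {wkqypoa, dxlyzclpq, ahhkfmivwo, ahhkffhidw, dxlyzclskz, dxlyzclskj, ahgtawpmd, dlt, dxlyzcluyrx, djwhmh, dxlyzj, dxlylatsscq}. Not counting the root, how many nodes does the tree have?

61

Insert word by word; a character creates a node only if that edge doesn't already exist:
  "wkqypoa" → 7 new (w, k, q, y, p, o, a)
  "dxlyzclpq" → 9 new (d, x, l, y, z, c, l, p, q)
  "ahhkfmivwo" → 10 new (a, h, h, k, f, m, i, v, w, o)
  "ahhkffhidw" → prefix "ahhkf" already present; 5 new (f, h, i, d, w)
  "dxlyzclskz" → prefix "dxlyzcl" already present; 3 new (s, k, z)
  "dxlyzclskj" → prefix "dxlyzclsk" already present; 1 new (j)
  "ahgtawpmd" → prefix "ah" already present; 7 new (g, t, a, w, p, m, d)
  "dlt" → prefix "d" already present; 2 new (l, t)
  "dxlyzcluyrx" → prefix "dxlyzcl" already present; 4 new (u, y, r, x)
  "djwhmh" → prefix "d" already present; 5 new (j, w, h, m, h)
  "dxlyzj" → prefix "dxlyz" already present; 1 new (j)
  "dxlylatsscq" → prefix "dxly" already present; 7 new (l, a, t, s, s, c, q)
Total nodes = 7 + 9 + 10 + 5 + 3 + 1 + 7 + 2 + 4 + 5 + 1 + 7 = 61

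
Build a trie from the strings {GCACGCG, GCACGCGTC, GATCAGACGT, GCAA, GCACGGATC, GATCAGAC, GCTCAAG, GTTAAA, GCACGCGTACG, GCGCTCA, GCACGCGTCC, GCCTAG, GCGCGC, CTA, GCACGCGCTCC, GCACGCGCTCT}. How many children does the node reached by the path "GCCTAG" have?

0

Follow the path "GCCTAG" to its node, then look at its outgoing edges.
No stored string extends past "GCCTAG".
That node has 0 child edges.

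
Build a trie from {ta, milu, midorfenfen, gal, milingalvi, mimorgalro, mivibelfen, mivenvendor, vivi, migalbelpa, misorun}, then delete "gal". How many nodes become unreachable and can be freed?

3

A node on "gal"'s path can go only if nothing else ends at it or branches off below it.
No other word shares any prefix with "gal", so all 3 of its nodes go.
Nodes removed: 3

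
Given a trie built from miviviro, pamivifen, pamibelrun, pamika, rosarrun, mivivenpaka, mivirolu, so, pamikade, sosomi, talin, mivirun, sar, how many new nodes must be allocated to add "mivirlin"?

3

The longest prefix of "mivirlin" already in the trie is "mivir" (length 5).
Each of the 3 remaining characters creates one node.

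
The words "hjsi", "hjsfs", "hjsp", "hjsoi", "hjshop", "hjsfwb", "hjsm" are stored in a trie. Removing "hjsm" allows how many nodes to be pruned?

1

Walk "hjsm" from the leaf back toward the root, removing each node that no remaining word uses.
The suffix "m" (1 node) is used only by "hjsm"; the node for "hjs" still has the child "i", so pruning stops there.
Nodes removed: 1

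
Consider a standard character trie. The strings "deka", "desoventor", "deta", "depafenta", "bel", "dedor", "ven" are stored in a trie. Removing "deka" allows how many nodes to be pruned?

After clearing the end-marker at "deka", prune upward until reaching a node still needed by another word.
The suffix "ka" (2 nodes) is used only by "deka"; the node for "de" still has the child "s", so pruning stops there.
Nodes removed: 2

2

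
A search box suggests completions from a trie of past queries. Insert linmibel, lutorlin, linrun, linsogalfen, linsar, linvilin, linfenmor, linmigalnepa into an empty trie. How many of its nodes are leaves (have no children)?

8

A leaf is a node with no children — equivalently, the end of a word that is not a proper prefix of any other stored word.
Those words: "linfenmor", "linmibel", "linmigalnepa", "linrun", "linsar", "linsogalfen", "linvilin", "lutorlin"
Leaf count: 8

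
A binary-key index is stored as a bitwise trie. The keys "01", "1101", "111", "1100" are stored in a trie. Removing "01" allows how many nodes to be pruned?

2

A node on "01"'s path can go only if nothing else ends at it or branches off below it.
No other word shares any prefix with "01", so all 2 of its nodes go.
Nodes removed: 2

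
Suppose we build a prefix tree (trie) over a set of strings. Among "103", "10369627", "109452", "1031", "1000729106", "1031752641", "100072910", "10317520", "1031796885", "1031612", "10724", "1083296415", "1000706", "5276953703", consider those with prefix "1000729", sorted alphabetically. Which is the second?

1000729106

Filter for "1000729…" and sort: "100072910", "1000729106"
The 2nd is 1000729106.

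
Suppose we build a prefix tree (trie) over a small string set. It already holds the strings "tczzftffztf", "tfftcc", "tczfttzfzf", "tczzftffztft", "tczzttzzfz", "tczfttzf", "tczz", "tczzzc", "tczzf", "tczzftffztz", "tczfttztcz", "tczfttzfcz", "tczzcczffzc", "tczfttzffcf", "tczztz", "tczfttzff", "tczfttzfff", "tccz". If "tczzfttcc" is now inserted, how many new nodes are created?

Walking "tczzfttcc" from the root, the first 6 characters ("tczzft") follow existing edges; "t" is the first miss.
So 9 − 6 = 3 new nodes.

3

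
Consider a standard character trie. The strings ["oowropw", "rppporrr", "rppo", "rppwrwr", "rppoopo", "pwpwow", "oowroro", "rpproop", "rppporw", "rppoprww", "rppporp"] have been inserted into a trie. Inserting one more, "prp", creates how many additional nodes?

2

Walking "prp" from the root, the first 1 characters ("p") follow existing edges; "r" is the first miss.
So 3 − 1 = 2 new nodes.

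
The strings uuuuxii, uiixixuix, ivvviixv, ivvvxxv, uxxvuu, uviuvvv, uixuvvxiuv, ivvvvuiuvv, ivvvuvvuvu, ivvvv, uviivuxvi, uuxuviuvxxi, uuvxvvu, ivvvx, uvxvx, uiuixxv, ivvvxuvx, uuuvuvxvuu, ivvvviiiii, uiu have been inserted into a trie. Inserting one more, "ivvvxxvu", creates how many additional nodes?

1

The longest prefix of "ivvvxxvu" already in the trie is "ivvvxxv" (length 7).
New nodes needed: |"ivvvxxvu"| − 7 = 8 − 7 = 1.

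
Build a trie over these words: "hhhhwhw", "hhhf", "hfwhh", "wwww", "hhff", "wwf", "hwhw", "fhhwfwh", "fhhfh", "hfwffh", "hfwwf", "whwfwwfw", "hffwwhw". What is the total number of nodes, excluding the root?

For each word, the new-node count is its length minus the longest prefix already in the trie:
  "hhhhwhw" → 7 new (h, h, h, h, w, h, w)
  "hhhf" → prefix "hhh" already present; 1 new (f)
  "hfwhh" → prefix "h" already present; 4 new (f, w, h, h)
  "wwww" → 4 new (w, w, w, w)
  "hhff" → prefix "hh" already present; 2 new (f, f)
  "wwf" → prefix "ww" already present; 1 new (f)
  "hwhw" → prefix "h" already present; 3 new (w, h, w)
  "fhhwfwh" → 7 new (f, h, h, w, f, w, h)
  "fhhfh" → prefix "fhh" already present; 2 new (f, h)
  "hfwffh" → prefix "hfw" already present; 3 new (f, f, h)
  "hfwwf" → prefix "hfw" already present; 2 new (w, f)
  "whwfwwfw" → prefix "w" already present; 7 new (h, w, f, w, w, f, w)
  "hffwwhw" → prefix "hf" already present; 5 new (f, w, w, h, w)
Total nodes = 7 + 1 + 4 + 4 + 2 + 1 + 3 + 7 + 2 + 3 + 2 + 7 + 5 = 48

48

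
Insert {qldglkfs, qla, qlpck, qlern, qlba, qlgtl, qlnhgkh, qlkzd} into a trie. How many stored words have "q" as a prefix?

Walk to "q"; the words in its subtree are exactly those with that prefix.
Matches: "qla", "qlba", "qldglkfs", "qlern", "qlgtl", "qlkzd", "qlnhgkh", "qlpck"
Count: 8

8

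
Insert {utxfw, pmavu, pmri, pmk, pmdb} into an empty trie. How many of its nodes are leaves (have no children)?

5

A leaf is a node with no children — equivalently, the end of a word that is not a proper prefix of any other stored word.
Those words: "pmavu", "pmdb", "pmk", "pmri", "utxfw"
Leaf count: 5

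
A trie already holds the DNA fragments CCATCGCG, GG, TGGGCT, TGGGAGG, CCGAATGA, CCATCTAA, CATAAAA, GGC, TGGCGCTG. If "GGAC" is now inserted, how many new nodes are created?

The longest prefix of "GGAC" already in the trie is "GG" (length 2).
Each of the 2 remaining characters creates one node.

2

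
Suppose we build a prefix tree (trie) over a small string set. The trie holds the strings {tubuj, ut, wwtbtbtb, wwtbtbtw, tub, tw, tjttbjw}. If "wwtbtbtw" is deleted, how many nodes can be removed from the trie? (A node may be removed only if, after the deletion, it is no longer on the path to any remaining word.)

1

Walk "wwtbtbtw" from the leaf back toward the root, removing each node that no remaining word uses.
The suffix "w" (1 node) is used only by "wwtbtbtw"; the node for "wwtbtbt" still has the child "b", so pruning stops there.
Nodes removed: 1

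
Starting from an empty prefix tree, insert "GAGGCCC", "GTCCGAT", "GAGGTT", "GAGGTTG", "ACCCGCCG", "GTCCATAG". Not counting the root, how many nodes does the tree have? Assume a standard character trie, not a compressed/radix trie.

Insert word by word; a character creates a node only if that edge doesn't already exist:
  "GAGGCCC" → 7 new (G, A, G, G, C, C, C)
  "GTCCGAT" → prefix "G" already present; 6 new (T, C, C, G, A, T)
  "GAGGTT" → prefix "GAGG" already present; 2 new (T, T)
  "GAGGTTG" → prefix "GAGGTT" already present; 1 new (G)
  "ACCCGCCG" → 8 new (A, C, C, C, G, C, C, G)
  "GTCCATAG" → prefix "GTCC" already present; 4 new (A, T, A, G)
Total nodes = 7 + 6 + 2 + 1 + 8 + 4 = 28

28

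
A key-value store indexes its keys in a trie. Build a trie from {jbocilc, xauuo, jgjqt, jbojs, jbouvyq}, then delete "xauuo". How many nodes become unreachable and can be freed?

After clearing the end-marker at "xauuo", prune upward until reaching a node still needed by another word.
No other word shares any prefix with "xauuo", so all 5 of its nodes go.
Nodes removed: 5

5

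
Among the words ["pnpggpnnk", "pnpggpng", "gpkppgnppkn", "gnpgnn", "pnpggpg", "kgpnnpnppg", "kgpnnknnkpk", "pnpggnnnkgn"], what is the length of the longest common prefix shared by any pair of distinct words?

7

Look for the deepest trie node that still has at least two words in its subtree.
"pnpggpng" and "pnpggpnnk" agree on "pnpggpn" (7 characters) before diverging; nothing deeper is shared.
Longest shared-prefix length: 7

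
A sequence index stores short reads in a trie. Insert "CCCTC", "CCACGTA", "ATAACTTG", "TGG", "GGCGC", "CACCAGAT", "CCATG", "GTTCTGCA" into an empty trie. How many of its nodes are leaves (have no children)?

8

Leaves are exactly the stored words that no other stored word extends.
Those words: "ATAACTTG", "CACCAGAT", "CCACGTA", "CCATG", "CCCTC", "GGCGC", "GTTCTGCA", "TGG"
Leaf count: 8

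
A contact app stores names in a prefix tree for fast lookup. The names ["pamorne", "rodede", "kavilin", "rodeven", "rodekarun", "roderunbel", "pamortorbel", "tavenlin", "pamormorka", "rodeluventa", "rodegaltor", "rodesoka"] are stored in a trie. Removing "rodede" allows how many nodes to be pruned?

Walk "rodede" from the leaf back toward the root, removing each node that no remaining word uses.
The suffix "de" (2 nodes) is used only by "rodede"; the node for "rode" still has the child "v", so pruning stops there.
Nodes removed: 2

2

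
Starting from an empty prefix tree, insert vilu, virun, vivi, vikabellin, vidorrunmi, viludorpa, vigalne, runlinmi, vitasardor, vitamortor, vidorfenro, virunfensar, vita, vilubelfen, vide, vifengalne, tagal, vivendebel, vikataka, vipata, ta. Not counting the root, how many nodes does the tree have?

Trace insertions, counting only characters that open a new branch:
  "vilu" → 4 new (v, i, l, u)
  "virun" → prefix "vi" already present; 3 new (r, u, n)
  "vivi" → prefix "vi" already present; 2 new (v, i)
  "vikabellin" → prefix "vi" already present; 8 new (k, a, b, e, l, l, i, n)
  "vidorrunmi" → prefix "vi" already present; 8 new (d, o, r, r, u, n, m, i)
  "viludorpa" → prefix "vilu" already present; 5 new (d, o, r, p, a)
  "vigalne" → prefix "vi" already present; 5 new (g, a, l, n, e)
  "runlinmi" → 8 new (r, u, n, l, i, n, m, i)
  "vitasardor" → prefix "vi" already present; 8 new (t, a, s, a, r, d, o, r)
  "vitamortor" → prefix "vita" already present; 6 new (m, o, r, t, o, r)
  "vidorfenro" → prefix "vidor" already present; 5 new (f, e, n, r, o)
  "virunfensar" → prefix "virun" already present; 6 new (f, e, n, s, a, r)
  "vita" → prefix "vita" already present; 0 new (none)
  "vilubelfen" → prefix "vilu" already present; 6 new (b, e, l, f, e, n)
  "vide" → prefix "vid" already present; 1 new (e)
  "vifengalne" → prefix "vi" already present; 8 new (f, e, n, g, a, l, n, e)
  "tagal" → 5 new (t, a, g, a, l)
  "vivendebel" → prefix "viv" already present; 7 new (e, n, d, e, b, e, l)
  "vikataka" → prefix "vika" already present; 4 new (t, a, k, a)
  "vipata" → prefix "vi" already present; 4 new (p, a, t, a)
  "ta" → prefix "ta" already present; 0 new (none)
Total nodes = 4 + 3 + 2 + 8 + 8 + 5 + 5 + 8 + 8 + 6 + 5 + 6 + 0 + 6 + 1 + 8 + 5 + 7 + 4 + 4 + 0 = 103

103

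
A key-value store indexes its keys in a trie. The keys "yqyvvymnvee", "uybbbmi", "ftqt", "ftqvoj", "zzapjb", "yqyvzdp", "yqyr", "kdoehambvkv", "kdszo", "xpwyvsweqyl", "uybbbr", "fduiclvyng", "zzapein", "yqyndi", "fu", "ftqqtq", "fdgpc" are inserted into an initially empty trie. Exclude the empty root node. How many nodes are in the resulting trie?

83

For each word, the new-node count is its length minus the longest prefix already in the trie:
  "yqyvvymnvee" → 11 new (y, q, y, v, v, y, m, n, v, e, e)
  "uybbbmi" → 7 new (u, y, b, b, b, m, i)
  "ftqt" → 4 new (f, t, q, t)
  "ftqvoj" → prefix "ftq" already present; 3 new (v, o, j)
  "zzapjb" → 6 new (z, z, a, p, j, b)
  "yqyvzdp" → prefix "yqyv" already present; 3 new (z, d, p)
  "yqyr" → prefix "yqy" already present; 1 new (r)
  "kdoehambvkv" → 11 new (k, d, o, e, h, a, m, b, v, k, v)
  "kdszo" → prefix "kd" already present; 3 new (s, z, o)
  "xpwyvsweqyl" → 11 new (x, p, w, y, v, s, w, e, q, y, l)
  "uybbbr" → prefix "uybbb" already present; 1 new (r)
  "fduiclvyng" → prefix "f" already present; 9 new (d, u, i, c, l, v, y, n, g)
  "zzapein" → prefix "zzap" already present; 3 new (e, i, n)
  "yqyndi" → prefix "yqy" already present; 3 new (n, d, i)
  "fu" → prefix "f" already present; 1 new (u)
  "ftqqtq" → prefix "ftq" already present; 3 new (q, t, q)
  "fdgpc" → prefix "fd" already present; 3 new (g, p, c)
Total nodes = 11 + 7 + 4 + 3 + 6 + 3 + 1 + 11 + 3 + 11 + 1 + 9 + 3 + 3 + 1 + 3 + 3 = 83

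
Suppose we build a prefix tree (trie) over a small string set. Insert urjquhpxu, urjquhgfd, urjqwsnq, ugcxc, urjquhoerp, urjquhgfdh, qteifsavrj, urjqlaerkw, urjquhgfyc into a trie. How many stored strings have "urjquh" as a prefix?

Walk to "urjquh"; the words in its subtree are exactly those with that prefix.
Words under "urjquh": urjquhgfd, urjquhgfdh, urjquhgfyc, urjquhoerp, urjquhpxu
Count: 5

5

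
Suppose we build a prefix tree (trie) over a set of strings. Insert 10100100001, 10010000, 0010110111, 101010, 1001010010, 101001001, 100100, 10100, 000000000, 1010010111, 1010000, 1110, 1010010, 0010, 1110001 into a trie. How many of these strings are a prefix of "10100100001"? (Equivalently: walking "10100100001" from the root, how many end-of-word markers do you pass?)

Traverse "10100100001" character by character; count nodes along the way that are marked as word ends.
Prefixes of the query that are stored words: "10100", "1010010", "10100100001"
Count: 3

3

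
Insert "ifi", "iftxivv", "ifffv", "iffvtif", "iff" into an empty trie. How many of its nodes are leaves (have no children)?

Leaves are exactly the stored words that no other stored word extends.
Those words: "ifffv", "iffvtif", "ifi", "iftxivv"
Leaf count: 4

4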